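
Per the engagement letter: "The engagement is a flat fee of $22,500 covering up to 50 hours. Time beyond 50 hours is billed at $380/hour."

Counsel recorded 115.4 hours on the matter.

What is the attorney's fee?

$47,352.00

Flat fee: $22,500.00
Excess hours: 115.4 − 50 = 65.4
Overrun: 65.4 × $380 = $24,852.00
Total: $22,500.00 + $24,852.00 = $47,352.00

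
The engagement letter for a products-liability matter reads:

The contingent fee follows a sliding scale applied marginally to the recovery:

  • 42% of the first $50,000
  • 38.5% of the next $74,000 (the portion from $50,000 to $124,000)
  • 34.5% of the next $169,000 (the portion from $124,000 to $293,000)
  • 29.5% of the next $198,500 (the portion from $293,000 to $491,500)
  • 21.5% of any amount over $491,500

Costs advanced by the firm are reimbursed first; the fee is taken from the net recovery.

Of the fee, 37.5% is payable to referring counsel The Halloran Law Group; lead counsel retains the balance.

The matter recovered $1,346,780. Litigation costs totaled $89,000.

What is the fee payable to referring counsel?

Fee base (net of costs): $1,346,780 − $89,000 = $1,257,780
First $50,000 at 42% = $21,000.00
Next $74,000 at 38.5% = $28,490.00
Next $169,000 at 34.5% = $58,305.00
Next $198,500 at 29.5% = $58,557.50
Remaining $766,280 at 21.5% = $164,750.20
Fee: $21,000.00 + $28,490.00 + $58,305.00 + $58,557.50 + $164,750.20 = $331,102.70
Referral share: 37.5% of $331,102.70 = $124,163.51; lead counsel retains $331,102.70 − $124,163.51 = $206,939.19.

$124,163.51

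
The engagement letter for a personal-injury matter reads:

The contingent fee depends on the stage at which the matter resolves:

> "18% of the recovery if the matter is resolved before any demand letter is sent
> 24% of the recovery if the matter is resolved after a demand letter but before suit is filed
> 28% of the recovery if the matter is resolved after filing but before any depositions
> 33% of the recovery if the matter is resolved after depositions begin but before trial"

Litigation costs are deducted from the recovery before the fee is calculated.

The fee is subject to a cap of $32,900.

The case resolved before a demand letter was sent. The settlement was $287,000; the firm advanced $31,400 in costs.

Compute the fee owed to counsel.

$32,900.00

Fee base (net of costs): $287,000 − $31,400 = $255,600
The matter resolved before a demand letter was sent, so the 18% rate applies.
$255,600 × 18% = $46,008.00
$46,008.00 exceeds the $32,900 cap, so the fee is capped at $32,900.00.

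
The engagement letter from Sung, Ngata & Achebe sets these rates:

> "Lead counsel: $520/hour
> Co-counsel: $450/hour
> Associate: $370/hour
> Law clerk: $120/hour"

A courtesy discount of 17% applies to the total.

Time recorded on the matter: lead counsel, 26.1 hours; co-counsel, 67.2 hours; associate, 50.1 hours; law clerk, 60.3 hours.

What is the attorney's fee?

$57,755.55

Lead counsel: 26.1 × $520 = $13,572.00
Co-counsel: 67.2 × $450 = $30,240.00
Associate: 50.1 × $370 = $18,537.00
Law clerk: 60.3 × $120 = $7,236.00
Subtotal: $69,585.00
Less 17% discount: −$11,829.45
Total: $69,585.00 − $11,829.45 = $57,755.55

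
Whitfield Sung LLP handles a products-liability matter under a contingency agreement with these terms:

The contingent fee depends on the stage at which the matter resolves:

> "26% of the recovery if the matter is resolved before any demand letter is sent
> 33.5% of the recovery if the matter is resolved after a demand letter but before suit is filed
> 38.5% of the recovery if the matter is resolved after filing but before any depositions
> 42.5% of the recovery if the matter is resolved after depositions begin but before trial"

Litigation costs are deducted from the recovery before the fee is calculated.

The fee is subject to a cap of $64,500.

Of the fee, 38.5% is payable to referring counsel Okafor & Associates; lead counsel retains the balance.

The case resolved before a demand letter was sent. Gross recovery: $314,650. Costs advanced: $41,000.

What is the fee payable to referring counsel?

Fee base (net of costs): $314,650 − $41,000 = $273,650
The matter resolved before a demand letter was sent, so the 26% rate applies.
$273,650 × 26% = $71,149.00
$71,149.00 exceeds the $64,500 cap, so the fee is capped at $64,500.00.
Referral share: 38.5% of $64,500.00 = $24,832.50; lead counsel retains $64,500.00 − $24,832.50 = $39,667.50.

$24,832.50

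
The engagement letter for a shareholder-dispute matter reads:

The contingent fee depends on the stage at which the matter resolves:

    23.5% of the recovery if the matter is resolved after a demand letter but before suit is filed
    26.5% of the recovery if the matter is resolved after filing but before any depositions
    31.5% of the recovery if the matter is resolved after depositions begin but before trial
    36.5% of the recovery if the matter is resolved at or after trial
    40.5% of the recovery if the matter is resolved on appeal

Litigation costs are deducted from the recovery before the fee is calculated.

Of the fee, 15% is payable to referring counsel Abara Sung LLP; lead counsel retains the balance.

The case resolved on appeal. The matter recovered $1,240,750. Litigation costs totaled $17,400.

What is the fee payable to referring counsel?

$74,318.51

Fee base (net of costs): $1,240,750 − $17,400 = $1,223,350
The matter resolved on appeal, so the 40.5% rate applies.
$1,223,350 × 40.5% = $495,456.75
Referral share: 15% of $495,456.75 = $74,318.51; lead counsel retains $495,456.75 − $74,318.51 = $421,138.24.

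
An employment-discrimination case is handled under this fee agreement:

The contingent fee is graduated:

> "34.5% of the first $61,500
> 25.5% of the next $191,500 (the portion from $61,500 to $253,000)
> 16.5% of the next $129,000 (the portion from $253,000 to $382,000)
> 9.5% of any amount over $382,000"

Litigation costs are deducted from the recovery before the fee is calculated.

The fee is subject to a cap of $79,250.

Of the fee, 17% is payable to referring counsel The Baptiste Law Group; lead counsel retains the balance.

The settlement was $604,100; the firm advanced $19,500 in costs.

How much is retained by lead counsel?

$65,777.50

Fee base (net of costs): $604,100 − $19,500 = $584,600
First $61,500 at 34.5% = $21,217.50
Next $191,500 at 25.5% = $48,832.50
Next $129,000 at 16.5% = $21,285.00
Remaining $202,600 at 9.5% = $19,247.00
Fee: $21,217.50 + $48,832.50 + $21,285.00 + $19,247.00 = $110,582.00
$110,582.00 exceeds the $79,250 cap, so the fee is capped at $79,250.00.
Referral share: 17% of $79,250.00 = $13,472.50; lead counsel retains $79,250.00 − $13,472.50 = $65,777.50.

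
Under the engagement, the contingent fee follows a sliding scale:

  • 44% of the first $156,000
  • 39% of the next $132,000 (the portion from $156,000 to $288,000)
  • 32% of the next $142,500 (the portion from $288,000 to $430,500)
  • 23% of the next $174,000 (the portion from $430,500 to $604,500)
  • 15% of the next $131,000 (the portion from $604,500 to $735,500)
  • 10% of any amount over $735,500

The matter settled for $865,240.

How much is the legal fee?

$238,364.00

First $156,000 at 44% = $68,640.00
Next $132,000 at 39% = $51,480.00
Next $142,500 at 32% = $45,600.00
Next $174,000 at 23% = $40,020.00
Next $131,000 at 15% = $19,650.00
Remaining $129,740 at 10% = $12,974.00
Fee: $68,640.00 + $51,480.00 + $45,600.00 + $40,020.00 + $19,650.00 + $12,974.00 = $238,364.00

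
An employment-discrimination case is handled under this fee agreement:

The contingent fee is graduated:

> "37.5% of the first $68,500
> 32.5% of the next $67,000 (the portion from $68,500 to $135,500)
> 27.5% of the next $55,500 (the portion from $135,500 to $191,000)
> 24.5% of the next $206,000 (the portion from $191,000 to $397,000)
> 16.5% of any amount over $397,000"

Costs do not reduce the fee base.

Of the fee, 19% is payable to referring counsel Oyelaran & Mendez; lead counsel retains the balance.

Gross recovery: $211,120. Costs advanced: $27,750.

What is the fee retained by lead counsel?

$54,800.06

Fee base is the gross recovery, $211,120; costs are reimbursed separately.
First $68,500 at 37.5% = $25,687.50
Next $67,000 at 32.5% = $21,775.00
Next $55,500 at 27.5% = $15,262.50
Remaining $20,120 at 24.5% = $4,929.40
Fee: $25,687.50 + $21,775.00 + $15,262.50 + $4,929.40 = $67,654.40
Referral share: 19% of $67,654.40 = $12,854.34; lead counsel retains $67,654.40 − $12,854.34 = $54,800.06.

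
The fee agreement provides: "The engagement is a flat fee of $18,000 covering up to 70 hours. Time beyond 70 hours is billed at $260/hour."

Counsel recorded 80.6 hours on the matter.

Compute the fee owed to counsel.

Flat fee: $18,000.00
Excess hours: 80.6 − 70 = 10.6
Overrun: 10.6 × $260 = $2,756.00
Total: $18,000.00 + $2,756.00 = $20,756.00

$20,756.00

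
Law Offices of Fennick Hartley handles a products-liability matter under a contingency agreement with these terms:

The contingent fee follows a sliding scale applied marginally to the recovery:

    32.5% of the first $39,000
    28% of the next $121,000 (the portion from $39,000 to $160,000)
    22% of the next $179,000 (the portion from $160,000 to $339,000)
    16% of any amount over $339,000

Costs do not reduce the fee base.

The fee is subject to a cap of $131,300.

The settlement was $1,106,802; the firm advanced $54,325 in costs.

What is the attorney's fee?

$131,300.00

Fee base is the gross recovery, $1,106,802; costs are reimbursed separately.
First $39,000 at 32.5% = $12,675.00
Next $121,000 at 28% = $33,880.00
Next $179,000 at 22% = $39,380.00
Remaining $767,802 at 16% = $122,848.32
Fee: $12,675.00 + $33,880.00 + $39,380.00 + $122,848.32 = $208,783.32
$208,783.32 exceeds the $131,300 cap, so the fee is capped at $131,300.00.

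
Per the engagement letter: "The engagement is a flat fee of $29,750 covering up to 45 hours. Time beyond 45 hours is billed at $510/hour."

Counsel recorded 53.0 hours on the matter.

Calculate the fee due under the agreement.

$33,830.00

Flat fee: $29,750.00
Excess hours: 53.0 − 45 = 8.0
Overrun: 8.0 × $510 = $4,080.00
Total: $29,750.00 + $4,080.00 = $33,830.00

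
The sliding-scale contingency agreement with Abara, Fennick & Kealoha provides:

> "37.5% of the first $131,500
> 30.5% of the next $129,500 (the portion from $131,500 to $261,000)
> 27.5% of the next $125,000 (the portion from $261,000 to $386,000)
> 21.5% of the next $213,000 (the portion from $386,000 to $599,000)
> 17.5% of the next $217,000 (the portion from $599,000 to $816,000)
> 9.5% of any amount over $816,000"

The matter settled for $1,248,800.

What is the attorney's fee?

$248,071.00

First $131,500 at 37.5% = $49,312.50
Next $129,500 at 30.5% = $39,497.50
Next $125,000 at 27.5% = $34,375.00
Next $213,000 at 21.5% = $45,795.00
Next $217,000 at 17.5% = $37,975.00
Remaining $432,800 at 9.5% = $41,116.00
Fee: $49,312.50 + $39,497.50 + $34,375.00 + $45,795.00 + $37,975.00 + $41,116.00 = $248,071.00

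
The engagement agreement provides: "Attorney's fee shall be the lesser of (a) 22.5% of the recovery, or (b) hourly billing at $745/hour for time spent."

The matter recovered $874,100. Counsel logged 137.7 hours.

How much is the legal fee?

(a) 22.5% of $874,100 = $196,672.50
(b) 137.7 × $745 = $102,586.50
The lesser is (b): $102,586.50.

$102,586.50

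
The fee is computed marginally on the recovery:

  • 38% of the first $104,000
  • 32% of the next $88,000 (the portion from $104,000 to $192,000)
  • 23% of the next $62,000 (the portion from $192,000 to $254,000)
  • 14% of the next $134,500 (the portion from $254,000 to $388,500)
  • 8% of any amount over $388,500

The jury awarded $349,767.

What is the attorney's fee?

$95,347.38

First $104,000 at 38% = $39,520.00
Next $88,000 at 32% = $28,160.00
Next $62,000 at 23% = $14,260.00
Remaining $95,767 at 14% = $13,407.38
Fee: $39,520.00 + $28,160.00 + $14,260.00 + $13,407.38 = $95,347.38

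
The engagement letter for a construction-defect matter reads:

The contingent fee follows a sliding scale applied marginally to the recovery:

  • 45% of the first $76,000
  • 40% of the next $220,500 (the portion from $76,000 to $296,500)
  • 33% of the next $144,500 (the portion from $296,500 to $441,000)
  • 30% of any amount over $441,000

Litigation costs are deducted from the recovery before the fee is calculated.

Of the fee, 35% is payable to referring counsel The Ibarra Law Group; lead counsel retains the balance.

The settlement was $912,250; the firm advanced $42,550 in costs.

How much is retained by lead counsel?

Fee base (net of costs): $912,250 − $42,550 = $869,700
First $76,000 at 45% = $34,200.00
Next $220,500 at 40% = $88,200.00
Next $144,500 at 33% = $47,685.00
Remaining $428,700 at 30% = $128,610.00
Fee: $34,200.00 + $88,200.00 + $47,685.00 + $128,610.00 = $298,695.00
Referral share: 35% of $298,695.00 = $104,543.25; lead counsel retains $298,695.00 − $104,543.25 = $194,151.75.

$194,151.75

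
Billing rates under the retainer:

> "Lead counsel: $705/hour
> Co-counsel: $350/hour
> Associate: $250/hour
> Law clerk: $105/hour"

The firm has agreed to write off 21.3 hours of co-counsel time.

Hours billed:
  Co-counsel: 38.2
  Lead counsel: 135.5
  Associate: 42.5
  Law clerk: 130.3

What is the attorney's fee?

Lead counsel: 135.5 × $705 = $95,527.50
Co-counsel: 38.2 × $350 = $13,370.00
Associate: 42.5 × $250 = $10,625.00
Law clerk: 130.3 × $105 = $13,681.50
Subtotal: $133,204.00
Write-off: 21.3 × $350 = $7,455.00
Total: $133,204.00 − $7,455.00 = $125,749.00

$125,749.00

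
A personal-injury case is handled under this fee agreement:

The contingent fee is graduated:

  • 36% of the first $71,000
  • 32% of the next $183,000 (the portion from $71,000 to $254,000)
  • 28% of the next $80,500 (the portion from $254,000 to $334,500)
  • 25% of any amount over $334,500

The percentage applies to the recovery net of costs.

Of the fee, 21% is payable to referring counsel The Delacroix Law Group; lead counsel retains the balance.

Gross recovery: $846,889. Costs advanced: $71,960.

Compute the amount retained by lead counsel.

Fee base (net of costs): $846,889 − $71,960 = $774,929
First $71,000 at 36% = $25,560.00
Next $183,000 at 32% = $58,560.00
Next $80,500 at 28% = $22,540.00
Remaining $440,429 at 25% = $110,107.25
Fee: $25,560.00 + $58,560.00 + $22,540.00 + $110,107.25 = $216,767.25
Referral share: 21% of $216,767.25 = $45,521.12; lead counsel retains $216,767.25 − $45,521.12 = $171,246.13.

$171,246.13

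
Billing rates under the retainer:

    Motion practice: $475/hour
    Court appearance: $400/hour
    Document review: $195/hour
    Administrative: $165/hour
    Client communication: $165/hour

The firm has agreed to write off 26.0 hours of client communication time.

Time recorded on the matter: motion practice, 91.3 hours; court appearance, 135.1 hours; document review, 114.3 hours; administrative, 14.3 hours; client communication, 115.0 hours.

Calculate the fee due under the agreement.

Motion practice: 91.3 × $475 = $43,367.50
Court appearance: 135.1 × $400 = $54,040.00
Document review: 114.3 × $195 = $22,288.50
Administrative: 14.3 × $165 = $2,359.50
Client communication: 115.0 × $165 = $18,975.00
Subtotal: $141,030.50
Write-off: 26.0 × $165 = $4,290.00
Total: $141,030.50 − $4,290.00 = $136,740.50

$136,740.50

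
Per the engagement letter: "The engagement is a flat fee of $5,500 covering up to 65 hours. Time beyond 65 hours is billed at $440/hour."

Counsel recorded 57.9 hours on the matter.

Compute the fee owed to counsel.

$5,500.00

57.9 hours is within the 65-hour scope; only the flat fee applies.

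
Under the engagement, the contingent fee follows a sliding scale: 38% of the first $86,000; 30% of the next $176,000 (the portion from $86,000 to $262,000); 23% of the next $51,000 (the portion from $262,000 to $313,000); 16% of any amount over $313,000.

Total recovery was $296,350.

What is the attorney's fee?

First $86,000 at 38% = $32,680.00
Next $176,000 at 30% = $52,800.00
Remaining $34,350 at 23% = $7,900.50
Fee: $32,680.00 + $52,800.00 + $7,900.50 = $93,380.50

$93,380.50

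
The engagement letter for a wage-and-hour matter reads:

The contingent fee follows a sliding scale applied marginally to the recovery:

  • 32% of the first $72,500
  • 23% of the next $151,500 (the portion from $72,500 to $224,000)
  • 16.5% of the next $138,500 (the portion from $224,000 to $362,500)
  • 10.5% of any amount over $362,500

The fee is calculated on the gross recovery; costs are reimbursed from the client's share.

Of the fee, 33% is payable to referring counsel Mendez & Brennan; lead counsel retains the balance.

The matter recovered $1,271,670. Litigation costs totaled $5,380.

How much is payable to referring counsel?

$58,198.92

Fee base is the gross recovery, $1,271,670; costs are reimbursed separately.
First $72,500 at 32% = $23,200.00
Next $151,500 at 23% = $34,845.00
Next $138,500 at 16.5% = $22,852.50
Remaining $909,170 at 10.5% = $95,462.85
Fee: $23,200.00 + $34,845.00 + $22,852.50 + $95,462.85 = $176,360.35
Referral share: 33% of $176,360.35 = $58,198.92; lead counsel retains $176,360.35 − $58,198.92 = $118,161.43.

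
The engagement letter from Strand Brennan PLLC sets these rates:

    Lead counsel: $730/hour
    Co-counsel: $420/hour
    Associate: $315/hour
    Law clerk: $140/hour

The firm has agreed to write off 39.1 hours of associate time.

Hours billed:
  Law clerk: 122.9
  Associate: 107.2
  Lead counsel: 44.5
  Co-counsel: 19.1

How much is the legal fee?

$79,164.50

Lead counsel: 44.5 × $730 = $32,485.00
Co-counsel: 19.1 × $420 = $8,022.00
Associate: 107.2 × $315 = $33,768.00
Law clerk: 122.9 × $140 = $17,206.00
Subtotal: $91,481.00
Write-off: 39.1 × $315 = $12,316.50
Total: $91,481.00 − $12,316.50 = $79,164.50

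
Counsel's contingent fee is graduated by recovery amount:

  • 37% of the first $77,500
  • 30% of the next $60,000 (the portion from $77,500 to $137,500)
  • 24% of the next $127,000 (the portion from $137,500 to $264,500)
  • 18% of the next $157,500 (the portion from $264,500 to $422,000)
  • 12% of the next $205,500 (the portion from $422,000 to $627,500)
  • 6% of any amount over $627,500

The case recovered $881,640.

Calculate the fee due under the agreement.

First $77,500 at 37% = $28,675.00
Next $60,000 at 30% = $18,000.00
Next $127,000 at 24% = $30,480.00
Next $157,500 at 18% = $28,350.00
Next $205,500 at 12% = $24,660.00
Remaining $254,140 at 6% = $15,248.40
Fee: $28,675.00 + $18,000.00 + $30,480.00 + $28,350.00 + $24,660.00 + $15,248.40 = $145,413.40

$145,413.40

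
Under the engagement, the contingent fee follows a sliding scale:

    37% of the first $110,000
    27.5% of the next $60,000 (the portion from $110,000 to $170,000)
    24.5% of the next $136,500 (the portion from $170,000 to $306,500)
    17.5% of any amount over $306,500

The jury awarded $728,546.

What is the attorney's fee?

First $110,000 at 37% = $40,700.00
Next $60,000 at 27.5% = $16,500.00
Next $136,500 at 24.5% = $33,442.50
Remaining $422,046 at 17.5% = $73,858.05
Fee: $40,700.00 + $16,500.00 + $33,442.50 + $73,858.05 = $164,500.55

$164,500.55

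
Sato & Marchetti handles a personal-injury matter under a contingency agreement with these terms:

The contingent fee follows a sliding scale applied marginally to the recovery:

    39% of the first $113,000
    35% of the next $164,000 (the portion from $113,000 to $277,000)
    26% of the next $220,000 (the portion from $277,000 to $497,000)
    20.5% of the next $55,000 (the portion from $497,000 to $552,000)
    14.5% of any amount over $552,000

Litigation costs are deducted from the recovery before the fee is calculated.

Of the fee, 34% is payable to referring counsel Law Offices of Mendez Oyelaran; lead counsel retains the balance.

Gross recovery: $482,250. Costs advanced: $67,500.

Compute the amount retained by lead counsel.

$90,608.10

Fee base (net of costs): $482,250 − $67,500 = $414,750
First $113,000 at 39% = $44,070.00
Next $164,000 at 35% = $57,400.00
Remaining $137,750 at 26% = $35,815.00
Fee: $44,070.00 + $57,400.00 + $35,815.00 = $137,285.00
Referral share: 34% of $137,285.00 = $46,676.90; lead counsel retains $137,285.00 − $46,676.90 = $90,608.10.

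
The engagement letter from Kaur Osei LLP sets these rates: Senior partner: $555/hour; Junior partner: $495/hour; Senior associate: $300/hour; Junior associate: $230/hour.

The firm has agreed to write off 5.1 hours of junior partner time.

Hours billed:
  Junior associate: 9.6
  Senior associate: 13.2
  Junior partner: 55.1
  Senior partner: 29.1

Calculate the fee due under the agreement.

$47,068.50

Senior partner: 29.1 × $555 = $16,150.50
Junior partner: 55.1 × $495 = $27,274.50
Senior associate: 13.2 × $300 = $3,960.00
Junior associate: 9.6 × $230 = $2,208.00
Subtotal: $49,593.00
Write-off: 5.1 × $495 = $2,524.50
Total: $49,593.00 − $2,524.50 = $47,068.50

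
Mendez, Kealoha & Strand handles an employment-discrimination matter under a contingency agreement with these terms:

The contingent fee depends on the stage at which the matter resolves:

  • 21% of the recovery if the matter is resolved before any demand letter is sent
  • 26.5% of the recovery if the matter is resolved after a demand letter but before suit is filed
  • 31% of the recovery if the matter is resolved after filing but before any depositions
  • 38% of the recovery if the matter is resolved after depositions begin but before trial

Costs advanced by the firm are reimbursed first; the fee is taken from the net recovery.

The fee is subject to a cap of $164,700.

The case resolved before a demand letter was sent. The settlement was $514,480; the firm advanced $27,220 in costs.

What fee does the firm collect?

$102,324.60

Fee base (net of costs): $514,480 − $27,220 = $487,260
The matter resolved before a demand letter was sent, so the 21% rate applies.
$487,260 × 21% = $102,324.60
$102,324.60 is under the $164,700 cap.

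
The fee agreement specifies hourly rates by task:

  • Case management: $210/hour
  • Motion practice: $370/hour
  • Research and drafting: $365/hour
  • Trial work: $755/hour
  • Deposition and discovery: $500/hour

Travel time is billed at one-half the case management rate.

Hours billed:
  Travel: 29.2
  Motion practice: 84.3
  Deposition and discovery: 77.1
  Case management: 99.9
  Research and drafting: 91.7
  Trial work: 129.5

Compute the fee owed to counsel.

$225,029.00

Case management: 99.9 × $210 = $20,979.00
Motion practice: 84.3 × $370 = $31,191.00
Research and drafting: 91.7 × $365 = $33,470.50
Trial work: 129.5 × $755 = $97,772.50
Deposition and discovery: 77.1 × $500 = $38,550.00
Subtotal: $20,979.00 + $31,191.00 + $33,470.50 + $97,772.50 + $38,550.00 = $221,963.00
Travel: 29.2 × ($210 ÷ 2) = 29.2 × $105.00 = $3,066.00
Total: $221,963.00 + $3,066.00 = $225,029.00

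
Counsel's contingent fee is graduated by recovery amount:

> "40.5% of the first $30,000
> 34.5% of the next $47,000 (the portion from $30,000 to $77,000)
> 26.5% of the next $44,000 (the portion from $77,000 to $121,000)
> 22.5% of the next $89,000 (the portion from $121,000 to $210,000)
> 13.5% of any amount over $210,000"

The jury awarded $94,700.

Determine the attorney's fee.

$33,055.50

First $30,000 at 40.5% = $12,150.00
Next $47,000 at 34.5% = $16,215.00
Remaining $17,700 at 26.5% = $4,690.50
Fee: $12,150.00 + $16,215.00 + $4,690.50 = $33,055.50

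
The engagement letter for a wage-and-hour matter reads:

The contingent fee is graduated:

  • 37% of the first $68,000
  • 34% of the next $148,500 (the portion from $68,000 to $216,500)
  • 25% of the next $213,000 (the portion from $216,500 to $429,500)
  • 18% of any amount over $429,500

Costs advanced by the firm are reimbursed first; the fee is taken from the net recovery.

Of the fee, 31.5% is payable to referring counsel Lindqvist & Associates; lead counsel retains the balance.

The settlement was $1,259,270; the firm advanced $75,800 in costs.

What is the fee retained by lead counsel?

$181,261.00

Fee base (net of costs): $1,259,270 − $75,800 = $1,183,470
First $68,000 at 37% = $25,160.00
Next $148,500 at 34% = $50,490.00
Next $213,000 at 25% = $53,250.00
Remaining $753,970 at 18% = $135,714.60
Fee: $25,160.00 + $50,490.00 + $53,250.00 + $135,714.60 = $264,614.60
Referral share: 31.5% of $264,614.60 = $83,353.60; lead counsel retains $264,614.60 − $83,353.60 = $181,261.00.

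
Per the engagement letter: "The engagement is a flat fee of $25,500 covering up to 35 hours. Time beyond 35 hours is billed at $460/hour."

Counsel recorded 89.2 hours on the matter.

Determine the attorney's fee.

Flat fee: $25,500.00
Excess hours: 89.2 − 35 = 54.2
Overrun: 54.2 × $460 = $24,932.00
Total: $25,500.00 + $24,932.00 = $50,432.00

$50,432.00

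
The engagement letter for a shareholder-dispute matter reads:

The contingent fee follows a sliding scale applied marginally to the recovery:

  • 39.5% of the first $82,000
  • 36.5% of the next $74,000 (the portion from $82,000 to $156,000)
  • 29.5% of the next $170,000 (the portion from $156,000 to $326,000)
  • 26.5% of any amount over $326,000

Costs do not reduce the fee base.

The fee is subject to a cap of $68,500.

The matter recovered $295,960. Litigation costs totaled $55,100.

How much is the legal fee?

$68,500.00

Fee base is the gross recovery, $295,960; costs are reimbursed separately.
First $82,000 at 39.5% = $32,390.00
Next $74,000 at 36.5% = $27,010.00
Remaining $139,960 at 29.5% = $41,288.20
Fee: $32,390.00 + $27,010.00 + $41,288.20 = $100,688.20
$100,688.20 exceeds the $68,500 cap, so the fee is capped at $68,500.00.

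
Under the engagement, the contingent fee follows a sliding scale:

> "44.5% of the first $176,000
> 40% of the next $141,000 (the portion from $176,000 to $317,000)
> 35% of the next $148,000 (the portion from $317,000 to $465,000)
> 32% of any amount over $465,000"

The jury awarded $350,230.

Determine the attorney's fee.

$146,350.50

First $176,000 at 44.5% = $78,320.00
Next $141,000 at 40% = $56,400.00
Remaining $33,230 at 35% = $11,630.50
Fee: $78,320.00 + $56,400.00 + $11,630.50 = $146,350.50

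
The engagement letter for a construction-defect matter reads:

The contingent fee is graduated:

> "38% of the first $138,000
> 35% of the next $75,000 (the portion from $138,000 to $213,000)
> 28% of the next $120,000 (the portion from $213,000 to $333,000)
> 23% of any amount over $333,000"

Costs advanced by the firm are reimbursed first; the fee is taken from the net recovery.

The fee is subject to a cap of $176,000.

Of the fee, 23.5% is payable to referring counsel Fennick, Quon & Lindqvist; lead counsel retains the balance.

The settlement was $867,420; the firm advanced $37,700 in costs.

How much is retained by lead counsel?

$134,640.00

Fee base (net of costs): $867,420 − $37,700 = $829,720
First $138,000 at 38% = $52,440.00
Next $75,000 at 35% = $26,250.00
Next $120,000 at 28% = $33,600.00
Remaining $496,720 at 23% = $114,245.60
Fee: $52,440.00 + $26,250.00 + $33,600.00 + $114,245.60 = $226,535.60
$226,535.60 exceeds the $176,000 cap, so the fee is capped at $176,000.00.
Referral share: 23.5% of $176,000.00 = $41,360.00; lead counsel retains $176,000.00 − $41,360.00 = $134,640.00.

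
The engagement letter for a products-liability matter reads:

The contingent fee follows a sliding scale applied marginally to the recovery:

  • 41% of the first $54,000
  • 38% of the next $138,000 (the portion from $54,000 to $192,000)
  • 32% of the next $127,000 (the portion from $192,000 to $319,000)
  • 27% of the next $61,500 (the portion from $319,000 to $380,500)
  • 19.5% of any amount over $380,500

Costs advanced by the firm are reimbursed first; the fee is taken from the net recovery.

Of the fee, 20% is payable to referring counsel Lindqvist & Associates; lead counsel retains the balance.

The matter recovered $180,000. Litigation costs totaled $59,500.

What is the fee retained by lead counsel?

Fee base (net of costs): $180,000 − $59,500 = $120,500
First $54,000 at 41% = $22,140.00
Remaining $66,500 at 38% = $25,270.00
Fee: $22,140.00 + $25,270.00 = $47,410.00
Referral share: 20% of $47,410.00 = $9,482.00; lead counsel retains $47,410.00 − $9,482.00 = $37,928.00.

$37,928.00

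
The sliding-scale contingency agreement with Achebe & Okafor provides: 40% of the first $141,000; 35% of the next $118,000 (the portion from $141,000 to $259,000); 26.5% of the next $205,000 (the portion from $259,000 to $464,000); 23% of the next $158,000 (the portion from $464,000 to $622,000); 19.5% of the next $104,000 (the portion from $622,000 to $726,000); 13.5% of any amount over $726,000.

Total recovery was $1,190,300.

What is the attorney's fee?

$271,325.50

First $141,000 at 40% = $56,400.00
Next $118,000 at 35% = $41,300.00
Next $205,000 at 26.5% = $54,325.00
Next $158,000 at 23% = $36,340.00
Next $104,000 at 19.5% = $20,280.00
Remaining $464,300 at 13.5% = $62,680.50
Fee: $56,400.00 + $41,300.00 + $54,325.00 + $36,340.00 + $20,280.00 + $62,680.50 = $271,325.50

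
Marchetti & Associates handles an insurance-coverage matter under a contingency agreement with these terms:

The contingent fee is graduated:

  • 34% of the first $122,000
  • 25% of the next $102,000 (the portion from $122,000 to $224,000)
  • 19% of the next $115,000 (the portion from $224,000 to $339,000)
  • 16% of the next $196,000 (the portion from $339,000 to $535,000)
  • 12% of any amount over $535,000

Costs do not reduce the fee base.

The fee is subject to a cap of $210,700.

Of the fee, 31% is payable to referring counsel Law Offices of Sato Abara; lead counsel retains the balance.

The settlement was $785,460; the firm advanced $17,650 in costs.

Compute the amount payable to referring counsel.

$46,576.01

Fee base is the gross recovery, $785,460; costs are reimbursed separately.
First $122,000 at 34% = $41,480.00
Next $102,000 at 25% = $25,500.00
Next $115,000 at 19% = $21,850.00
Next $196,000 at 16% = $31,360.00
Remaining $250,460 at 12% = $30,055.20
Fee: $41,480.00 + $25,500.00 + $21,850.00 + $31,360.00 + $30,055.20 = $150,245.20
$150,245.20 is under the $210,700 cap.
Referral share: 31% of $150,245.20 = $46,576.01; lead counsel retains $150,245.20 − $46,576.01 = $103,669.19.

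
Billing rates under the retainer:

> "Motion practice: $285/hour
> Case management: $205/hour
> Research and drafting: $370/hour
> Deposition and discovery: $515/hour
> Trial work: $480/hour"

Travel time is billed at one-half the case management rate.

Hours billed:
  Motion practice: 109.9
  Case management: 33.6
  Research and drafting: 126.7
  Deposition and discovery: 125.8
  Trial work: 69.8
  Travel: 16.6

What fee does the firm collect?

$185,081.00

Motion practice: 109.9 × $285 = $31,321.50
Case management: 33.6 × $205 = $6,888.00
Research and drafting: 126.7 × $370 = $46,879.00
Deposition and discovery: 125.8 × $515 = $64,787.00
Trial work: 69.8 × $480 = $33,504.00
Subtotal: $31,321.50 + $6,888.00 + $46,879.00 + $64,787.00 + $33,504.00 = $183,379.50
Travel: 16.6 × ($205 ÷ 2) = 16.6 × $102.50 = $1,701.50
Total: $183,379.50 + $1,701.50 = $185,081.00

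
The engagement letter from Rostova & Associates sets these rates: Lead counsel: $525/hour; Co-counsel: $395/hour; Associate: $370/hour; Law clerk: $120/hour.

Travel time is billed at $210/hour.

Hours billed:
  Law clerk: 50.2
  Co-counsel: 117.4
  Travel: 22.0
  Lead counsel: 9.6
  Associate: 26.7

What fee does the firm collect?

Lead counsel: 9.6 × $525 = $5,040.00
Co-counsel: 117.4 × $395 = $46,373.00
Associate: 26.7 × $370 = $9,879.00
Law clerk: 50.2 × $120 = $6,024.00
Subtotal: $5,040.00 + $46,373.00 + $9,879.00 + $6,024.00 = $67,316.00
Travel: 22.0 × $210 = $4,620.00
Total: $67,316.00 + $4,620.00 = $71,936.00

$71,936.00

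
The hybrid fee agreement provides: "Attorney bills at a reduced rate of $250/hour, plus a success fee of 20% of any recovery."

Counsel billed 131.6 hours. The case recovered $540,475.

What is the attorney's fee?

$140,995.00

Hourly: 131.6 × $250 = $32,900.00
Success fee: 20% of $540,475 = $108,095.00
Total: $32,900.00 + $108,095.00 = $140,995.00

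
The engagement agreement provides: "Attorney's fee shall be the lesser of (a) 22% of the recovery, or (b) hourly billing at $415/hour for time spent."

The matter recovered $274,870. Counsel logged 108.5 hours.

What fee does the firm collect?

$45,027.50

(a) 22% of $274,870 = $60,471.40
(b) 108.5 × $415 = $45,027.50
The lesser is (b): $45,027.50.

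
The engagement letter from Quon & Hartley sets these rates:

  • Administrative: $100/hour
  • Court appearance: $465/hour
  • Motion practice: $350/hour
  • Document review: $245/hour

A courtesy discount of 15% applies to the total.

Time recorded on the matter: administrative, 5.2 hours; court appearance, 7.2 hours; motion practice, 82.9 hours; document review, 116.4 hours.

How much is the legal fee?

$52,190.85

Administrative: 5.2 × $100 = $520.00
Court appearance: 7.2 × $465 = $3,348.00
Motion practice: 82.9 × $350 = $29,015.00
Document review: 116.4 × $245 = $28,518.00
Subtotal: $61,401.00
Less 15% discount: −$9,210.15
Total: $61,401.00 − $9,210.15 = $52,190.85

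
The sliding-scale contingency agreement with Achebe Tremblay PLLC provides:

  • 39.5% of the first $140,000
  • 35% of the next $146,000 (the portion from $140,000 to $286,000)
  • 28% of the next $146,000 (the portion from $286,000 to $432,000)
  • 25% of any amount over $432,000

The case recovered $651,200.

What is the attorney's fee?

$202,080.00

First $140,000 at 39.5% = $55,300.00
Next $146,000 at 35% = $51,100.00
Next $146,000 at 28% = $40,880.00
Remaining $219,200 at 25% = $54,800.00
Fee: $55,300.00 + $51,100.00 + $40,880.00 + $54,800.00 = $202,080.00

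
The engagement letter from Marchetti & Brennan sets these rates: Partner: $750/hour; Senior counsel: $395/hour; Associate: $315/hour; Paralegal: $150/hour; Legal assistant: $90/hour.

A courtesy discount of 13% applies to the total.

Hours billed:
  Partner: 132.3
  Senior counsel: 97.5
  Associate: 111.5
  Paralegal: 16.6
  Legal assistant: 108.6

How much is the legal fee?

$161,057.88

Partner: 132.3 × $750 = $99,225.00
Senior counsel: 97.5 × $395 = $38,512.50
Associate: 111.5 × $315 = $35,122.50
Paralegal: 16.6 × $150 = $2,490.00
Legal assistant: 108.6 × $90 = $9,774.00
Subtotal: $185,124.00
Less 13% discount: −$24,066.12
Total: $185,124.00 − $24,066.12 = $161,057.88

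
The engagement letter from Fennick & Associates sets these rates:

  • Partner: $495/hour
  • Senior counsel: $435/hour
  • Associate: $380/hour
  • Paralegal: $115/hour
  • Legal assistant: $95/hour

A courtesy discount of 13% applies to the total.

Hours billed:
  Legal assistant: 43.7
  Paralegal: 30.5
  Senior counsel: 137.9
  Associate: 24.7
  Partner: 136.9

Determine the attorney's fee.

Partner: 136.9 × $495 = $67,765.50
Senior counsel: 137.9 × $435 = $59,986.50
Associate: 24.7 × $380 = $9,386.00
Paralegal: 30.5 × $115 = $3,507.50
Legal assistant: 43.7 × $95 = $4,151.50
Subtotal: $144,797.00
Less 13% discount: −$18,823.61
Total: $144,797.00 − $18,823.61 = $125,973.39

$125,973.39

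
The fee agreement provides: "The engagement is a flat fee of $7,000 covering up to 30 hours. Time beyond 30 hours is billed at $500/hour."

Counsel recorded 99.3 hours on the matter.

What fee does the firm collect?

Flat fee: $7,000.00
Excess hours: 99.3 − 30 = 69.3
Overrun: 69.3 × $500 = $34,650.00
Total: $7,000.00 + $34,650.00 = $41,650.00

$41,650.00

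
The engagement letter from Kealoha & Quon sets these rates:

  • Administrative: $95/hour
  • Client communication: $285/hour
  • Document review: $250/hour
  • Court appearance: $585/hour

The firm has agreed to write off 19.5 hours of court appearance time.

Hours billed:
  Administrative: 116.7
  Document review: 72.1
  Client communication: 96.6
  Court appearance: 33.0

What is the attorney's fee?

Administrative: 116.7 × $95 = $11,086.50
Client communication: 96.6 × $285 = $27,531.00
Document review: 72.1 × $250 = $18,025.00
Court appearance: 33.0 × $585 = $19,305.00
Subtotal: $75,947.50
Write-off: 19.5 × $585 = $11,407.50
Total: $75,947.50 − $11,407.50 = $64,540.00

$64,540.00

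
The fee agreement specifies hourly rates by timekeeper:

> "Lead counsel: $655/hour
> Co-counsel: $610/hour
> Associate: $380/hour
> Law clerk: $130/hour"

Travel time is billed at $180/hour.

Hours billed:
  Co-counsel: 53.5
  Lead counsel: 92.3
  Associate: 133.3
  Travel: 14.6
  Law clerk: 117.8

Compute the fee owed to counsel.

$161,687.50

Lead counsel: 92.3 × $655 = $60,456.50
Co-counsel: 53.5 × $610 = $32,635.00
Associate: 133.3 × $380 = $50,654.00
Law clerk: 117.8 × $130 = $15,314.00
Subtotal: $60,456.50 + $32,635.00 + $50,654.00 + $15,314.00 = $159,059.50
Travel: 14.6 × $180 = $2,628.00
Total: $159,059.50 + $2,628.00 = $161,687.50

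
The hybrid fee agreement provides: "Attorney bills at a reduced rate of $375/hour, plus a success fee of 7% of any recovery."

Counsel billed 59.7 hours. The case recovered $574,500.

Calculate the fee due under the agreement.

Hourly: 59.7 × $375 = $22,387.50
Success fee: 7% of $574,500 = $40,215.00
Total: $22,387.50 + $40,215.00 = $62,602.50

$62,602.50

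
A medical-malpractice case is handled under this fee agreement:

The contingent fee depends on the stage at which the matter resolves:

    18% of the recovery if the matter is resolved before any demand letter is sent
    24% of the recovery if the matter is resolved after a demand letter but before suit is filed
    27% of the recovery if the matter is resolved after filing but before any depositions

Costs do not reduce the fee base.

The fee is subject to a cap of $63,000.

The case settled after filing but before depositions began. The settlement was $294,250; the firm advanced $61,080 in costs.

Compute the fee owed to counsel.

$63,000.00

Fee base is the gross recovery, $294,250; costs are reimbursed separately.
The matter settled after filing but before depositions began, so the 27% rate applies.
$294,250 × 27% = $79,447.50
$79,447.50 exceeds the $63,000 cap, so the fee is capped at $63,000.00.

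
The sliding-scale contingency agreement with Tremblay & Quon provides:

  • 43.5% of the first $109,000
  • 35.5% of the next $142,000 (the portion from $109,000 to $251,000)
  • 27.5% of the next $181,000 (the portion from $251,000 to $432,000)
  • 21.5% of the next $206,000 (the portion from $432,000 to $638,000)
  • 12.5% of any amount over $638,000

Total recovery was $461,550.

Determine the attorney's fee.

$153,953.25

First $109,000 at 43.5% = $47,415.00
Next $142,000 at 35.5% = $50,410.00
Next $181,000 at 27.5% = $49,775.00
Remaining $29,550 at 21.5% = $6,353.25
Fee: $47,415.00 + $50,410.00 + $49,775.00 + $6,353.25 = $153,953.25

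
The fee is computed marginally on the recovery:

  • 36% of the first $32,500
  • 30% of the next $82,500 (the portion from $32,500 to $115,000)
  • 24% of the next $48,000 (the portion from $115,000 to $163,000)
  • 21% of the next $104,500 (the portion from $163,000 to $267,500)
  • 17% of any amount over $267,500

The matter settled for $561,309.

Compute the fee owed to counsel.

First $32,500 at 36% = $11,700.00
Next $82,500 at 30% = $24,750.00
Next $48,000 at 24% = $11,520.00
Next $104,500 at 21% = $21,945.00
Remaining $293,809 at 17% = $49,947.53
Fee: $11,700.00 + $24,750.00 + $11,520.00 + $21,945.00 + $49,947.53 = $119,862.53

$119,862.53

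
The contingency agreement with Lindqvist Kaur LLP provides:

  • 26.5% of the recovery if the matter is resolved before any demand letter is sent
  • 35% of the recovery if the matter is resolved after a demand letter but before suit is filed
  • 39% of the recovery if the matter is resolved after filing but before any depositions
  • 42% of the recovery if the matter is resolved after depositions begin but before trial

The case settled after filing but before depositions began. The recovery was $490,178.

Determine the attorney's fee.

$191,169.42

The matter settled after filing but before depositions began, so the 39% rate applies.
$490,178 × 39% = $191,169.42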